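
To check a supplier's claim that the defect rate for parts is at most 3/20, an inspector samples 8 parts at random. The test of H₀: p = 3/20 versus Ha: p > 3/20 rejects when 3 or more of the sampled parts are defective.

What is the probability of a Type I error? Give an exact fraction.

α = P(reject H₀ | H₀ true) = P(K ≥ 3 | p = 3/20), K ~ Binomial(8, 3/20).
α = 1 − P(K ≤ 2) = 1 − 22906552981/25600000000 = 2693447019/25600000000.

2693447019/25600000000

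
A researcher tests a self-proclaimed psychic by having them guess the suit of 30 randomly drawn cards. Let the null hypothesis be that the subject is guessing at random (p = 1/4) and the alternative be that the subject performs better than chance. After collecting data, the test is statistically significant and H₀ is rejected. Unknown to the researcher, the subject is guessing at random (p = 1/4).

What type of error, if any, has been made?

H₀ was rejected, but H₀ is actually true.
Rejecting a true null hypothesis is a Type I error (false positive).

Type I error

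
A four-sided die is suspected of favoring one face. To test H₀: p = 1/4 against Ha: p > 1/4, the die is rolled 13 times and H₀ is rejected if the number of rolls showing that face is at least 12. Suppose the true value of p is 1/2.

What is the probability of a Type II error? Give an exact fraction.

A Type II error is failing to reject when Ha holds: with p = 1/2, β = P(X ≤ 11).
Equivalently, β = 1 − P(X ≥ 12) = 4089/4096.

4089/4096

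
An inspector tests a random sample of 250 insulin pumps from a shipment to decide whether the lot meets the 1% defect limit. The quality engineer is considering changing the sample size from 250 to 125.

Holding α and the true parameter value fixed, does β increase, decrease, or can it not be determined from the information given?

It increases.

With less data the test statistic is noisier; under Ha, more outcomes land inside the acceptance region.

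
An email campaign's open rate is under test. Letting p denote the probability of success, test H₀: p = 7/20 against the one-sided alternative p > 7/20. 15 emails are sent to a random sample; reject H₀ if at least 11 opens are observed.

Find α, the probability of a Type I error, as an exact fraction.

92780127412372743/32768000000000000000

The Type I error probability is α = P(Y ≥ 11) computed under H₀, where Y ~ Binomial(15, 7/20).
P(Y ≥ 11) = Σ_{j=11}^{15} C(15,j)·(7/20)^j·(13/20)^{15-j} = 92780127412372743/32768000000000000000.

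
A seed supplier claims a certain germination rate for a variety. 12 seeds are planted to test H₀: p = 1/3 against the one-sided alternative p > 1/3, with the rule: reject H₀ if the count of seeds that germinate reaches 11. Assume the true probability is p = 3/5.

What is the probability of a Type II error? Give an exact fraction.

239357656/244140625

β = P(fail to reject H₀ | Ha true) = P(X ≤ 10 | p = 3/5), X ~ Binomial(12, 3/5).
Summing C(12,j)·(3/5)^j·(2/5)^{12-j} for j = 0..10 gives 239357656/244140625.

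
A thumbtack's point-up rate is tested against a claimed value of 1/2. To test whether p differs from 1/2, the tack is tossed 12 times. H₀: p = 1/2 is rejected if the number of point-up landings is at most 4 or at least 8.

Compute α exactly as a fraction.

397/1024

The significance level is the null-hypothesis probability of the rejection region {≤4} ∪ {≥8}.
Each tail has probability (1 + 12 + 66 + 220 + 495)/4096; doubling gives α = 1588/4096 = 397/1024.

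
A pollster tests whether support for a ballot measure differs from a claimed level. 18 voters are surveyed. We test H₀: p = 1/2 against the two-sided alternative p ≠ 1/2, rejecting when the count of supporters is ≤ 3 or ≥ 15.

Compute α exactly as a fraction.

247/32768

Under H₀, K ~ Binomial(18, 1/2); α is the probability of landing in either tail, P(K ≤ 3) + P(K ≥ 15).
The two tails are symmetric, so α = 2·(1 + 18 + 153 + 816)/2^18 = 1976/262144 = 247/32768.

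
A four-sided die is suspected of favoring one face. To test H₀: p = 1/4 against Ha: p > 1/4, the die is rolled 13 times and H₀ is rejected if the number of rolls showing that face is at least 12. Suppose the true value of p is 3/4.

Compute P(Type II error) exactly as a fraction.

Under the alternative p = 3/4, Y ~ Binomial(13, 3/4); β is the probability the test does not reject, P(Y < 12).
Equivalently, β = 1 − P(Y ≥ 12) = 3662863/4194304.

3662863/4194304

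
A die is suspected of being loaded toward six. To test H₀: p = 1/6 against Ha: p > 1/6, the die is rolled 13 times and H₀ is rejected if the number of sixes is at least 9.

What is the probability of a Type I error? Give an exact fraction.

53849/1451188224

Under H₀, X ~ Binomial(13, 1/6), and α = P(X ≥ 9).
P(X ≥ 9) = Σ_{j=9}^{13} C(13,j)·(1/6)^j·(5/6)^{13-j} = 53849/1451188224.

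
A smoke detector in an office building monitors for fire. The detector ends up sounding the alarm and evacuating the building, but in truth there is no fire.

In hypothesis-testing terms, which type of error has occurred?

The null hypothesis here is that there is no fire.
'Sounding the alarm and evacuating the building' corresponds to rejecting H₀.
H₀ was rejected but H₀ is true — a Type I error (false positive).

Type I error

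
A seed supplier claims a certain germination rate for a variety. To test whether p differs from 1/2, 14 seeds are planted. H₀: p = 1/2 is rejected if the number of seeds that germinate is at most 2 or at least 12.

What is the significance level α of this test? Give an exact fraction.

The significance level is the null-hypothesis probability of the rejection region {≤2} ∪ {≥12}.
By symmetry, α = 2·P(K ≤ 2) = 2·(1 + 14 + 91)/16384 = 212/16384 = 53/4096.

53/4096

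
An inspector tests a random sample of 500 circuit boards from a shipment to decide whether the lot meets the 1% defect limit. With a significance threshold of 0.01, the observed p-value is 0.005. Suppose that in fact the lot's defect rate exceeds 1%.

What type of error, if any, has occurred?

The conventional null hypothesis is that the lot's defect rate is 1% (within specification).
Since p = 0.005 < α = 0.01, H₀ is rejected.
H₀ is false (actually the lot's defect rate exceeds 1%).
The decision matches the true state — no error.

No error (correct decision).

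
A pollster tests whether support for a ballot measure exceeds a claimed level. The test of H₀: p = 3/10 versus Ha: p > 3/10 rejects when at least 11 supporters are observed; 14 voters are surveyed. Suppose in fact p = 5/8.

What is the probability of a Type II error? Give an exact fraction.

A Type II error is failing to reject when Ha holds: with p = 5/8, β = P(K ≤ 10).
Equivalently, β = 1 − P(K ≥ 11) = 1830419739927/2199023255552.

1830419739927/2199023255552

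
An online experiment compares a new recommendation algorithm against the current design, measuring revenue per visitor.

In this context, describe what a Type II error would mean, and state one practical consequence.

A Type II error would mean concluding that the new design has no effect on revenue per visitor (or at least failing to establish that the new design increases revenue per visitor) when in fact the new design increases revenue per visitor. Consequence: a genuinely better design is discarded.

With the conventional null hypothesis that the new design has no effect on revenue per visitor:
A Type II error is failing to reject H₀ when H₀ is false.
Here that means keeping the current design when actually the new design increases revenue per visitor.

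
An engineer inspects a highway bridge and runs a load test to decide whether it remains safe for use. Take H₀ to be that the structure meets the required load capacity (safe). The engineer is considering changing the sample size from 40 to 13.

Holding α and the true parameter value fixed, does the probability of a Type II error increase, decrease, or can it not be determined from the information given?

It increases.

A smaller sample increases the standard error, so the sampling distributions under H₀ and Ha overlap more.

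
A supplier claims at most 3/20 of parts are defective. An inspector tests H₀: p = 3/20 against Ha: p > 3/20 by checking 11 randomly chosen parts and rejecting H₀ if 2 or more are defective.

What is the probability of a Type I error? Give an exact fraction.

α = P(reject H₀ | H₀ true) = P(X ≥ 2 | p = 3/20), X ~ Binomial(11, 3/20).
α = 1 − P(X ≤ 1) = 1 − 2015993900449/4096000000000 = 2080006099551/4096000000000.

2080006099551/4096000000000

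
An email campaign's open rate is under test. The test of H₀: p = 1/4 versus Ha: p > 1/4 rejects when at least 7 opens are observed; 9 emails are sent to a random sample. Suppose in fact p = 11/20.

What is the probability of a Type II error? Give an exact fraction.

54431799039/64000000000

A Type II error is failing to reject when Ha holds: with p = 11/20, β = P(K ≤ 6).
Adding the binomial probabilities P(K=0)+…+P(K=6) at p = 11/20 gives 54431799039/64000000000.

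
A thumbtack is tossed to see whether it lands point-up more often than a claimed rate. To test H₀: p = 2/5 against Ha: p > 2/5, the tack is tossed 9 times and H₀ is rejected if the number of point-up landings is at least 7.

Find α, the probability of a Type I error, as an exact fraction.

48896/1953125

Under H₀, Y ~ Binomial(9, 2/5), and α = P(Y ≥ 7).
Summing C(9,j)(2/5)^j(3/5)^{9−j} for j = 7,…,9 gives 48896/1953125.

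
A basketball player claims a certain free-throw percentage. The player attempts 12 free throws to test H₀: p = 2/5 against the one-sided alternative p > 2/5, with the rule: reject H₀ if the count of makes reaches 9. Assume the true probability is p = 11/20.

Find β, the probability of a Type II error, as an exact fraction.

709043757719553/819200000000000

Under the alternative p = 11/20, X ~ Binomial(12, 11/20); β is the probability the test does not reject, P(X < 9).
Equivalently, β = 1 − P(X ≥ 9) = 709043757719553/819200000000000.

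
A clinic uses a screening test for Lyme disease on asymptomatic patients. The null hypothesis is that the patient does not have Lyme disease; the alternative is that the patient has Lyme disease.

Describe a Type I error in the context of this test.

A Type I error is rejecting H₀ when H₀ is true.
Here that means flagging the patient as positive and ordering follow-up testing when actually the patient does not have Lyme disease.

A Type I error would mean concluding that the patient has Lyme disease when in fact the patient does not have Lyme disease.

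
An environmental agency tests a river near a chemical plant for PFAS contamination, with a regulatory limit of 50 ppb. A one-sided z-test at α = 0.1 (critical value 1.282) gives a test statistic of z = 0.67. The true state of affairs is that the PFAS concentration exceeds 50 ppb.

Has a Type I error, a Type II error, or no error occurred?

Type II error

The conventional null hypothesis is that the PFAS concentration is at or below 50 ppb (safe).
Since z = 0.67 ≤ z* = 1.282, H₀ is not rejected.
H₀ is false (actually the PFAS concentration exceeds 50 ppb).
Failing to reject a false H₀ is a Type II error.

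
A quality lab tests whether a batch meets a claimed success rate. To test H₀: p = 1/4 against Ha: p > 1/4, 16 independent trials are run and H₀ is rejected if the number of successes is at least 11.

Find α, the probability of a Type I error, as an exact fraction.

1225093/4294967296

The Type I error probability is α = P(X ≥ 11) computed under H₀, where X ~ Binomial(16, 1/4).
P(X ≥ 11) = Σ_{j=11}^{16} C(16,j)·(1/4)^j·(3/4)^{16-j} = 1225093/4294967296.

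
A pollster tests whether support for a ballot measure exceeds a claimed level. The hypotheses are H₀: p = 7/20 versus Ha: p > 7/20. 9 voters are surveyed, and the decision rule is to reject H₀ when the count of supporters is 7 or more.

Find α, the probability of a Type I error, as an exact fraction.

Under H₀, Y ~ Binomial(9, 7/20), and α = P(Y ≥ 7).
Adding the binomial terms for j = 7 through 9 with p = 7/20 yields 715658867/64000000000.

715658867/64000000000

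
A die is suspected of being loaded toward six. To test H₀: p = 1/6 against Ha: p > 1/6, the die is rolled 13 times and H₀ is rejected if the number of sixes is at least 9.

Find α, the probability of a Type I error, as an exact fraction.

Under H₀, X ~ Binomial(13, 1/6), and α = P(X ≥ 9).
P(X ≥ 9) = Σ_{j=9}^{13} C(13,j)·(1/6)^j·(5/6)^{13-j} = 53849/1451188224.

53849/1451188224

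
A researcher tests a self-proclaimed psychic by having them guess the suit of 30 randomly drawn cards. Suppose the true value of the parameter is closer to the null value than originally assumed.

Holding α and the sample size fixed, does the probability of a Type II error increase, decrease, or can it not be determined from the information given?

It increases.

A smaller true effect puts the Ha sampling distribution closer to H₀, so more of it falls in the non-rejection region.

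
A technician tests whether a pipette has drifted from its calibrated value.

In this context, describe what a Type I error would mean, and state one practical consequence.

A Type I error would mean concluding that the instrument has drifted out of calibration when in fact the instrument is correctly calibrated. Consequence: a properly working instrument is taken offline unnecessarily.

With the conventional null hypothesis that the instrument is correctly calibrated:
A Type I error is rejecting H₀ when H₀ is true.
Here that means pulling the instrument for recalibration when actually the instrument is correctly calibrated.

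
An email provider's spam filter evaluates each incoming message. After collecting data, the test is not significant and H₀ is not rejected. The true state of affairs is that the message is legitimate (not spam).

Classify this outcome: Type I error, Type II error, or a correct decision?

The conventional null hypothesis here is that the message is legitimate (not spam).
The test retained a true H₀ — the decision matches the true state.

Neither — the decision is correct.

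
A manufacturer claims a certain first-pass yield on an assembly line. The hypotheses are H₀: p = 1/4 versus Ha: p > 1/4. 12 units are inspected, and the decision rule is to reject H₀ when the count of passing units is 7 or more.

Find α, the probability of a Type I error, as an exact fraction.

119561/8388608

Under H₀, K ~ Binomial(12, 1/4), and α = P(K ≥ 7).
Summing C(12,j)(1/4)^j(3/4)^{12−j} for j = 7,…,12 gives 119561/8388608.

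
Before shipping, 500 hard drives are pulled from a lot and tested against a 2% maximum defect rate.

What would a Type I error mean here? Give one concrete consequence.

With the conventional null hypothesis that the lot's defect rate is 2% (within specification):
A Type I error is rejecting H₀ when H₀ is true.
Here that means rejecting the lot and scrapping or reworking it when actually the lot's defect rate is 2% (within specification).

A Type I error would mean concluding that the lot's defect rate exceeds 2% when in fact the lot's defect rate is 2% (within specification). Consequence: a good lot is scrapped, wasting material and production time.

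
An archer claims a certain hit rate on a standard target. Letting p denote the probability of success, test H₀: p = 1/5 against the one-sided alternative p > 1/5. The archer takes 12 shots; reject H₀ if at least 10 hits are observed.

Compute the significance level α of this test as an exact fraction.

221/48828125

The Type I error probability is α = P(Y ≥ 10) computed under H₀, where Y ~ Binomial(12, 1/5).
Adding the binomial terms for j = 10 through 12 with p = 1/5 yields 221/48828125.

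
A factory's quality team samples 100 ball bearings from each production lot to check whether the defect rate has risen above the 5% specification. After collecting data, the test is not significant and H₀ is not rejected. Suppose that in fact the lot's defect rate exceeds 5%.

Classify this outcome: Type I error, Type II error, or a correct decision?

The conventional null hypothesis here is that the lot's defect rate is 5% (within specification).
H₀ was not rejected, but H₀ is actually false.
Failing to reject a false null hypothesis is a Type II error (false negative).

Type II error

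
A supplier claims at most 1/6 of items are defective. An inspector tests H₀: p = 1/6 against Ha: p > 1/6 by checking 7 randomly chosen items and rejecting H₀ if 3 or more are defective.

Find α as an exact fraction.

331/3456

α = P(reject H₀ | H₀ true) = P(Y ≥ 3 | p = 1/6), Y ~ Binomial(7, 1/6).
Computing the lower-tail complement: 1 − 3125/3456 = 331/3456.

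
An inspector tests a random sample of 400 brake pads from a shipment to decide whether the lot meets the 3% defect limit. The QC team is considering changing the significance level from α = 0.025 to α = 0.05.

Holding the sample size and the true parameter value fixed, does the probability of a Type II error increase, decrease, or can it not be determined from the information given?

It decreases.

Relaxing α lowers the evidence threshold; under Ha, outcomes that previously fell short now trigger rejection.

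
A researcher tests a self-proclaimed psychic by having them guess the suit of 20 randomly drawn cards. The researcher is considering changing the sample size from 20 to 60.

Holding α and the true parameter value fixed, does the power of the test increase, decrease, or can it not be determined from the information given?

It increases.

Increasing n separates the H₀ and Ha sampling distributions, so under Ha fewer outcomes land in the acceptance region.
Since power = 1 − β and β decreases, power increases.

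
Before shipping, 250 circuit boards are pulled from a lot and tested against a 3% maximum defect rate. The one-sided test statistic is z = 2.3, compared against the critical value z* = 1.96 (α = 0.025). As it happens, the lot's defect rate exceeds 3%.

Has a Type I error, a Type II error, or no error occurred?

Neither — the decision is correct.

The conventional null hypothesis is that the lot's defect rate is 3% (within specification).
Since z = 2.3 > z* = 1.96, H₀ is rejected.
H₀ is false (actually the lot's defect rate exceeds 3%).
The decision matches the true state — no error.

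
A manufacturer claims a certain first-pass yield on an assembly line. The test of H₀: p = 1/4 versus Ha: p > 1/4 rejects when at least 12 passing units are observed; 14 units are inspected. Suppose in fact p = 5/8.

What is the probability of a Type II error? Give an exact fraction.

2070361146177/2199023255552

Under the alternative p = 5/8, Y ~ Binomial(14, 5/8); β is the probability the test does not reject, P(Y < 12).
Equivalently, β = 1 − P(Y ≥ 12) = 2070361146177/2199023255552.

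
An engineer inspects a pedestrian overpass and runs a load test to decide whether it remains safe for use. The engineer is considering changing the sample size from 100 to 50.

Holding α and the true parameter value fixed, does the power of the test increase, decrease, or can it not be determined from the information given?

Reducing n widens both sampling distributions, so the test has less ability to distinguish Ha from H₀.
Since power = 1 − β and β increases, power decreases.

It decreases.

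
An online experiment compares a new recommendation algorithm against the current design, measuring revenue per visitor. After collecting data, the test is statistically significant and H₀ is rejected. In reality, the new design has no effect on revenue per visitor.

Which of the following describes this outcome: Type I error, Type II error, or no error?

The conventional null hypothesis here is that the new design has no effect on revenue per visitor.
H₀ was rejected, but H₀ is actually true.
Rejecting a true null hypothesis is a Type I error (false positive).

Type I error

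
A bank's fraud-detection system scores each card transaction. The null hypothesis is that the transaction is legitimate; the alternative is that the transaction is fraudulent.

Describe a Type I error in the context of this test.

A Type I error is rejecting H₀ when H₀ is true.
Here that means blocking the transaction and freezing the card when actually the transaction is legitimate.

A Type I error would mean concluding that the transaction is fraudulent when in fact the transaction is legitimate.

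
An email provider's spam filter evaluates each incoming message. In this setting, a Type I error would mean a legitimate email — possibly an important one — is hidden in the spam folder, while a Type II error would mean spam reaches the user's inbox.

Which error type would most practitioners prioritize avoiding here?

Type I error

The Type I consequence (a legitimate email — possibly an important one — is hidden in the spam folder) is more severe than the Type II consequence (spam reaches the user's inbox).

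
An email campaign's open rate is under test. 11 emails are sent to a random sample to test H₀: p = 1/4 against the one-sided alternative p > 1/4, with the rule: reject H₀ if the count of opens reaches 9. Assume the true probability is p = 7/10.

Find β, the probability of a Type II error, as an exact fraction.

β = P(fail to reject H₀ | Ha true) = P(K ≤ 8 | p = 7/10), K ~ Binomial(11, 7/10).
Summing C(11,j)·(7/10)^j·(3/10)^{11-j} for j = 0..8 gives 2749038183/4000000000.

2749038183/4000000000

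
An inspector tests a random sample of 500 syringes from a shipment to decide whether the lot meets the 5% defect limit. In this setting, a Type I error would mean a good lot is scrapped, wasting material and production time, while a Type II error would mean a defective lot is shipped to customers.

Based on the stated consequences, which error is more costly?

Type II error

The Type II consequence (a defective lot is shipped to customers) is more severe than the Type I consequence (a good lot is scrapped, wasting material and production time).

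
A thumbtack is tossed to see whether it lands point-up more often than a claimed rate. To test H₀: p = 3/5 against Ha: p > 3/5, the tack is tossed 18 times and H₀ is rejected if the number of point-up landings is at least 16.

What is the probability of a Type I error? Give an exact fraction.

31381059609/3814697265625

The Type I error probability is α = P(K ≥ 16) computed under H₀, where K ~ Binomial(18, 3/5).
P(K ≥ 16) = Σ_{j=16}^{18} C(18,j)·(3/5)^j·(2/5)^{18-j} = 31381059609/3814697265625.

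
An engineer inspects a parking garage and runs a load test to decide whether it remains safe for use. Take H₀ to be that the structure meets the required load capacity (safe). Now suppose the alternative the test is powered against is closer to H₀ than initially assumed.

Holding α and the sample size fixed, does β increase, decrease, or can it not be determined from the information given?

It increases.

A smaller departure from H₀ means the test statistic under Ha is distributed closer to where it would be under H₀; rejection becomes less likely.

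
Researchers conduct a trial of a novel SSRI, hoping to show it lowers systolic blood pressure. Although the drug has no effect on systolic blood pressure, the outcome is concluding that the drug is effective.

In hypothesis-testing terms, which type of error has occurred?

The null hypothesis here is that the drug has no effect on systolic blood pressure.
'Concluding that the drug is effective' corresponds to rejecting H₀.
H₀ was rejected but H₀ is true — a Type I error (false positive).

Type I error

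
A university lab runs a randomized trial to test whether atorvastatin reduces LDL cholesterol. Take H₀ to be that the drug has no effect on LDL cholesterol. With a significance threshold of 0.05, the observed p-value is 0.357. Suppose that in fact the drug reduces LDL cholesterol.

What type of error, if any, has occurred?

Since p = 0.357 ≥ α = 0.05, H₀ is not rejected.
H₀ is false (actually the drug reduces LDL cholesterol).
Failing to reject a false H₀ is a Type II error.

Type II error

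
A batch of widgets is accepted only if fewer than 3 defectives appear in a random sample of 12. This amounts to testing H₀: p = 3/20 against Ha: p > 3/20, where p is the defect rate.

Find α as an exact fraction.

216417823765749/819200000000000

Under H₀, S ~ Binomial(12, 3/20); the Type I error rate is P(S ≥ 3).
Via the complement, α = 1 − Σ_{j=0}^{2} C(12,j)(3/20)^j(17/20)^{12-j} = 216417823765749/819200000000000.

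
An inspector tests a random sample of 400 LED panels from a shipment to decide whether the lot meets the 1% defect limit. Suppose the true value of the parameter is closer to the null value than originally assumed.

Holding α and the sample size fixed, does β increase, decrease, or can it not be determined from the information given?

It increases.

A smaller true effect puts the Ha sampling distribution closer to H₀, so more of it falls in the non-rejection region.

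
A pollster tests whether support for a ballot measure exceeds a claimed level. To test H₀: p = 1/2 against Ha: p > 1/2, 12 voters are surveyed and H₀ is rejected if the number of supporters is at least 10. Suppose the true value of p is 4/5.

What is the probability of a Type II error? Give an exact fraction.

21565149/48828125

A Type II error is failing to reject when Ha holds: with p = 4/5, β = P(X ≤ 9).
Equivalently, β = 1 − P(X ≥ 10) = 21565149/48828125.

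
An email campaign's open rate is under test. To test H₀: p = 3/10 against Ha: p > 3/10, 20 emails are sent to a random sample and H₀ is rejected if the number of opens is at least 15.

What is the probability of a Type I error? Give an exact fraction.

1073500548839793/25000000000000000000

α = P(reject H₀ | H₀ true) = P(S ≥ 15 | p = 3/10), with S ~ Binomial(20, 3/10).
Adding the binomial terms for j = 15 through 20 with p = 3/10 yields 1073500548839793/25000000000000000000.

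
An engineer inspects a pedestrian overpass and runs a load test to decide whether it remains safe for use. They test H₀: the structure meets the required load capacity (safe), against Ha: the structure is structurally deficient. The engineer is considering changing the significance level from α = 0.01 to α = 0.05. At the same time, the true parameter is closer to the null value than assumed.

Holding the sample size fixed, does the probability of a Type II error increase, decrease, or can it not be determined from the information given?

The first change alone would make β decrease; the second alone would make β increase. Which effect dominates depends on the magnitudes, which are not given.

Cannot be determined from the information given.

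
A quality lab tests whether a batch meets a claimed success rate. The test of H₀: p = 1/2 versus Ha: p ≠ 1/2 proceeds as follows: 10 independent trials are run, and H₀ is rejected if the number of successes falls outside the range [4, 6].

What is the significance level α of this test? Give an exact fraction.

Under H₀, S ~ Binomial(10, 1/2); α is the probability of landing in either tail, P(S ≤ 3) + P(S ≥ 7).
Each tail has probability (1 + 10 + 45 + 120)/1024; doubling gives α = 352/1024 = 11/32.

11/32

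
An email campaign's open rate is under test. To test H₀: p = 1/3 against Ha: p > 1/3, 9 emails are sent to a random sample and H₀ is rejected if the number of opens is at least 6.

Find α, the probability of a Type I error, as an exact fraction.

835/19683

α = P(reject H₀ | H₀ true) = P(Y ≥ 6 | p = 1/3), with Y ~ Binomial(9, 1/3).
P(Y ≥ 6) = Σ_{j=6}^{9} C(9,j)·(1/3)^j·(2/3)^{9-j} = 835/19683.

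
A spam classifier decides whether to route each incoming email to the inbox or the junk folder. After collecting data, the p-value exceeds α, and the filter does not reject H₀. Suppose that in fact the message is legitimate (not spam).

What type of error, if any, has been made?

Neither — the decision is correct.

The conventional null hypothesis here is that the message is legitimate (not spam).
The test retained a true H₀ — the decision matches the true state.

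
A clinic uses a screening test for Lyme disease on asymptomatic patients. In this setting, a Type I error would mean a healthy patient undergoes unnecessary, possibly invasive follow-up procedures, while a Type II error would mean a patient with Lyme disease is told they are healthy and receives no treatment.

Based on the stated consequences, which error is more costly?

The Type II consequence (a patient with Lyme disease is told they are healthy and receives no treatment) is more severe than the Type I consequence (a healthy patient undergoes unnecessary, possibly invasive follow-up procedures).

Type II error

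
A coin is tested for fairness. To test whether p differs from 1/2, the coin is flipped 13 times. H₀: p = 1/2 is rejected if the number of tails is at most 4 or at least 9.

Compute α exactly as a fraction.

1093/4096

α = P(K ≤ 4 or K ≥ 9 | p = 1/2), K ~ Binomial(13, 1/2).
The two tails are symmetric, so α = 2·(1 + 13 + 78 + 286 + 715)/2^13 = 2186/8192 = 1093/4096.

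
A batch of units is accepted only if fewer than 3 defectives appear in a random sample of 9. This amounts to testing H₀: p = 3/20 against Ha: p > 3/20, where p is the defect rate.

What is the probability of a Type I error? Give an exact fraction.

4507308909/32000000000

α = P(reject H₀ | H₀ true) = P(X ≥ 3 | p = 3/20), X ~ Binomial(9, 3/20).
α = 1 − P(X ≤ 2) = 1 − 27492691091/32000000000 = 4507308909/32000000000.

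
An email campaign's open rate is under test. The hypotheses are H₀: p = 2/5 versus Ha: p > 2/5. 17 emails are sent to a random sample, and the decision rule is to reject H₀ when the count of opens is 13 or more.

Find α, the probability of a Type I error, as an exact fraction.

The Type I error probability is α = P(K ≥ 13) computed under H₀, where K ~ Binomial(17, 2/5).
Summing C(17,j)(2/5)^j(3/5)^{17−j} for j = 13,…,17 gives 384729088/152587890625.

384729088/152587890625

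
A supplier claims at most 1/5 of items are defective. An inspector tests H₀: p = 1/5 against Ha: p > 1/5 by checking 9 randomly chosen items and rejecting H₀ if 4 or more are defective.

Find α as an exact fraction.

167269/1953125

Under H₀, X ~ Binomial(9, 1/5); the Type I error rate is P(X ≥ 4).
Computing the lower-tail complement: 1 − 1785856/1953125 = 167269/1953125.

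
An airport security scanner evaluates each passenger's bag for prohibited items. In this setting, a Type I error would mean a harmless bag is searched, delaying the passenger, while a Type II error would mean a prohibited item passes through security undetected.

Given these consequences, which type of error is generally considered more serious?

Type II error

The Type II consequence (a prohibited item passes through security undetected) is more severe than the Type I consequence (a harmless bag is searched, delaying the passenger).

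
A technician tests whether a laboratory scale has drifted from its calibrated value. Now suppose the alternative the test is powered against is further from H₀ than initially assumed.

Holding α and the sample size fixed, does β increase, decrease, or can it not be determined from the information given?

The further the true parameter sits from the null value, the more of the Ha sampling distribution falls in the rejection region.

It decreases.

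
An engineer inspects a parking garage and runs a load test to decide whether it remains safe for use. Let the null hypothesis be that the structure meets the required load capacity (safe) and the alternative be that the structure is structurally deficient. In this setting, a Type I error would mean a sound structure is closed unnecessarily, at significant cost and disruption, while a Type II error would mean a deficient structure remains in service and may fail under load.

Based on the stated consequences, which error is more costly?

Type II error

The Type II consequence (a deficient structure remains in service and may fail under load) is more severe than the Type I consequence (a sound structure is closed unnecessarily, at significant cost and disruption).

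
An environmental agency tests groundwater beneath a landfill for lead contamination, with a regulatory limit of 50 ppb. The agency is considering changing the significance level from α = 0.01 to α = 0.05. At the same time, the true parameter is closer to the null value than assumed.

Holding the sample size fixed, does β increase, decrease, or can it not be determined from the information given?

The first change alone would make β decrease; the second alone would make β increase. Which effect dominates depends on the magnitudes, which are not given.

Cannot be determined from the information given.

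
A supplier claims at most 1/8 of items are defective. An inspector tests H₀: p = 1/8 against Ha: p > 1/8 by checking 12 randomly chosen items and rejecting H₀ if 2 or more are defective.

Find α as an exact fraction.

Under H₀, X ~ Binomial(12, 1/8); the Type I error rate is P(X ≥ 2).
Computing the lower-tail complement: 1 − 37569208117/68719476736 = 31150268619/68719476736.

31150268619/68719476736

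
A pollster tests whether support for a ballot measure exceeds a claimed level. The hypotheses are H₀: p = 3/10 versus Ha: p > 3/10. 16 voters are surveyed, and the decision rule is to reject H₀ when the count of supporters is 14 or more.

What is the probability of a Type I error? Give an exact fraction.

1190959281/400000000000000

Under H₀, S ~ Binomial(16, 3/10), and α = P(S ≥ 14).
Summing C(16,j)(3/10)^j(7/10)^{16−j} for j = 14,…,16 gives 1190959281/400000000000000.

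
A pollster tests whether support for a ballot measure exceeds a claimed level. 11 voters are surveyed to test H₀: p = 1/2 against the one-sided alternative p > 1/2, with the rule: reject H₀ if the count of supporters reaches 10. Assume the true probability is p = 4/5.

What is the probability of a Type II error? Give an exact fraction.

6619897/9765625

A Type II error is failing to reject when Ha holds: with p = 4/5, β = P(K ≤ 9).
Equivalently, β = 1 − P(K ≥ 10) = 6619897/9765625.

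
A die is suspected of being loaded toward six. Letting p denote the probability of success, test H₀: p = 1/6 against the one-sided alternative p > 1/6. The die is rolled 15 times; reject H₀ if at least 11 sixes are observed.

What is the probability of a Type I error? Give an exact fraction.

The Type I error probability is α = P(S ≥ 11) computed under H₀, where S ~ Binomial(15, 1/6).
P(S ≥ 11) = Σ_{j=11}^{15} C(15,j)·(1/6)^j·(5/6)^{15-j} = 912701/470184984576.

912701/470184984576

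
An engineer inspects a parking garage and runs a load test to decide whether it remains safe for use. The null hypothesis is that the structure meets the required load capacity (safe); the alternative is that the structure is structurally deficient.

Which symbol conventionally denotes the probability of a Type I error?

P(Type I error) = P(reject H₀ | H₀ true) = α, the significance level.

α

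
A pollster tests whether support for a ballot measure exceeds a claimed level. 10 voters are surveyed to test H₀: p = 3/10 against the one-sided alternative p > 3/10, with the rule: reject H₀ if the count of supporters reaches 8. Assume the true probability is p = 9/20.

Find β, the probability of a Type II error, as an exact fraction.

A Type II error is failing to reject when Ha holds: with p = 9/20, β = P(Y ≤ 7).
Adding the binomial probabilities P(Y=0)+…+P(Y=7) at p = 9/20 gives 2489876891491/2560000000000.

2489876891491/2560000000000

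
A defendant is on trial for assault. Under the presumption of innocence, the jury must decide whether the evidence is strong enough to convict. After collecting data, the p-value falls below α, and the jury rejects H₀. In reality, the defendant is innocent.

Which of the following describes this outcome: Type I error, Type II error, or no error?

The conventional null hypothesis here is that the defendant is innocent.
H₀ was rejected, but H₀ is actually true.
Rejecting a true null hypothesis is a Type I error (false positive).

Type I error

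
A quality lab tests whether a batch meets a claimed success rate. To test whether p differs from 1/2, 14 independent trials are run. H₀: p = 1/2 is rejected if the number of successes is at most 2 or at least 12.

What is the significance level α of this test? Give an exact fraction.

53/4096

The significance level is the null-hypothesis probability of the rejection region {≤2} ∪ {≥12}.
The two tails are symmetric, so α = 2·(1 + 14 + 91)/2^14 = 212/16384 = 53/4096.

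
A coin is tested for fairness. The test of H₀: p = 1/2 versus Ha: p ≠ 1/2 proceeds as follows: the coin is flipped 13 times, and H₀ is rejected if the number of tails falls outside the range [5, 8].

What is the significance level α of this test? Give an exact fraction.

α = P(Y ≤ 4 or Y ≥ 9 | p = 1/2), Y ~ Binomial(13, 1/2).
By symmetry, α = 2·P(Y ≤ 4) = 2·(1 + 13 + 78 + 286 + 715)/8192 = 2186/8192 = 1093/4096.

1093/4096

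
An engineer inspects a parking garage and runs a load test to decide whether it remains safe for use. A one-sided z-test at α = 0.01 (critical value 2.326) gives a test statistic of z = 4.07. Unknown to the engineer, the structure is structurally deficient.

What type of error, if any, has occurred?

The conventional null hypothesis is that the structure meets the required load capacity (safe).
Since z = 4.07 > z* = 2.326, H₀ is rejected.
H₀ is false (actually the structure is structurally deficient).
The decision matches the true state — no error.

Neither — the decision is correct.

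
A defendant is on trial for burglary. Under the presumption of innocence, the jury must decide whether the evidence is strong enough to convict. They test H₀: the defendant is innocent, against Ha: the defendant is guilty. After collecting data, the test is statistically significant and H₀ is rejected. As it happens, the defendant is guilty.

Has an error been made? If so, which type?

Neither — the decision is correct.

The test rejected a false H₀ — the decision matches the true state.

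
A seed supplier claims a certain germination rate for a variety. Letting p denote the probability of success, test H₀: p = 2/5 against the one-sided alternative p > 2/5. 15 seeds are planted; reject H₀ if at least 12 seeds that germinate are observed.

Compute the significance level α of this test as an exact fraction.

The Type I error probability is α = P(X ≥ 12) computed under H₀, where X ~ Binomial(15, 2/5).
Adding the binomial terms for j = 12 through 15 with p = 2/5 yields 58830848/30517578125.

58830848/30517578125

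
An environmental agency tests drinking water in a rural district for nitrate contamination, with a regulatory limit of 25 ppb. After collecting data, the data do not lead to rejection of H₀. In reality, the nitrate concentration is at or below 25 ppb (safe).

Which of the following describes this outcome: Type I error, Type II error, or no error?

Neither — the decision is correct.

The conventional null hypothesis here is that the nitrate concentration is at or below 25 ppb (safe).
The test retained a true H₀ — the decision matches the true state.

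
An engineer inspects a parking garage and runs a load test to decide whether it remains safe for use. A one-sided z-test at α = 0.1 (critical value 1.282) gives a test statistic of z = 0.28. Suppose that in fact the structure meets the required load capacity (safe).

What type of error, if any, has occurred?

The conventional null hypothesis is that the structure meets the required load capacity (safe).
Since z = 0.28 ≤ z* = 1.282, H₀ is not rejected.
H₀ is true (actually the structure meets the required load capacity (safe)).
The decision matches the true state — no error.

No error (correct decision).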